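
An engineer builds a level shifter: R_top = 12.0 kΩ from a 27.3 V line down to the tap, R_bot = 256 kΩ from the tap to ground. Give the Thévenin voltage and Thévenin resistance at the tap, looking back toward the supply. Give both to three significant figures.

V_th = 26.1 V, R_th = 11.5 kΩ

V_th is the open-circuit tap voltage: 27.3 × 256/(12.0 + 256) = 26.1 V.
With the supply zeroed, R_top and R_bot appear in parallel from the tap: R_th = R_top‖R_bot = (12.0 × 256)/268.0 = 11.5 kΩ.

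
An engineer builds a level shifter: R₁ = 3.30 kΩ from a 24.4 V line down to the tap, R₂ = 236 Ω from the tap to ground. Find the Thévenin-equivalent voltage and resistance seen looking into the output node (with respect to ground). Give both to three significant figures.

V_th is the open-circuit tap voltage: 24.4 × 236/(3300 + 236) = 1.63 V.
With the supply zeroed, R₁ and R₂ appear in parallel from the tap: R_th = R₁‖R₂ = (3300 × 236)/3536 = 220 Ω.

V_th = 1.63 V, R_th = 220 Ω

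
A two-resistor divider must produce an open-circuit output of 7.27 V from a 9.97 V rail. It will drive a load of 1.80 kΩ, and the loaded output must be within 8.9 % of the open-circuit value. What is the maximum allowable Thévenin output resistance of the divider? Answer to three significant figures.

R_th ≤ 176 Ω

Loading drop = R_th/(R_th + R_L) ≤ 0.0890, so R_th ≤ R_L · ε/(1−ε) = 1.80 kΩ × 0.0890/0.9110 = 176 Ω.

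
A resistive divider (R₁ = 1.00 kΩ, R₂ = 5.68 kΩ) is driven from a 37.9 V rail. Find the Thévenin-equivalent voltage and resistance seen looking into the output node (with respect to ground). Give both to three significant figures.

V_th = 32.2 V, R_th = 850 Ω

V_th is the open-circuit tap voltage: 37.9 × 5.68/(1.00 + 5.68) = 32.2 V.
With the supply zeroed, R₁ and R₂ appear in parallel from the tap: R_th = R₁‖R₂ = (1.00 × 5.68)/6.680 = 850 Ω.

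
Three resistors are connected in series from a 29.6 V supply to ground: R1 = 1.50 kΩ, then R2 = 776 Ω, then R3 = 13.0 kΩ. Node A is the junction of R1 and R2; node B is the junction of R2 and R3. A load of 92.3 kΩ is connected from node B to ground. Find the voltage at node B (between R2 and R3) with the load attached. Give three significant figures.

V ≈ 24.7 V

At node B, R3 is in parallel with the load: R3‖R_L = 11400 Ω.
Below node A the resistance is R2 + (R3‖R_L) = 12170 Ω, so V_A = 29.6 × 12170/13670 = 26.35 V.
Then V_B = V_A × (R3‖R_L)/(R2 + R3‖R_L) = 26.35 × 11400/12170 = 24.7 V.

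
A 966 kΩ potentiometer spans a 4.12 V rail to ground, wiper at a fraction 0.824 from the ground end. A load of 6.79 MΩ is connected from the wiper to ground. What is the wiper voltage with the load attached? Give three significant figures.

The wiper splits the pot into (1−α)R = 170.0 kΩ above and αR = 796.0 kΩ below.
Lower section ‖ load = 712.5 kΩ.
V_wiper = 4.12 × 712.5/(170.0 + 712.5) = 3.33 V.

V ≈ 3.33 V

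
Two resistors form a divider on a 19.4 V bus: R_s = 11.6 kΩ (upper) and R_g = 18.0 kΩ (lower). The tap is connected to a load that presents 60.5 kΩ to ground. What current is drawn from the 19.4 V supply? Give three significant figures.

I ≈ 0.762 mA

R_g‖R_L = 13.87 kΩ, so the source sees R_s + R_g‖R_L = 25.47 kΩ.
I = 19.4 V / 25.47 kΩ = 0.762 mA.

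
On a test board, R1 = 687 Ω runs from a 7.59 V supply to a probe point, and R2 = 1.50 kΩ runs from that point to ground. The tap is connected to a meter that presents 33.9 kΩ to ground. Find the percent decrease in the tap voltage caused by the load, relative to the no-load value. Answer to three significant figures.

The divider's output (Thévenin) resistance is R1‖R2 = 471.2 Ω.
Fractional drop under load = R_th/(R_th + R_L) = 471.2 / (471.2 + 33900) = 0.01371.
So the output falls by 1.37 %.

1.37 %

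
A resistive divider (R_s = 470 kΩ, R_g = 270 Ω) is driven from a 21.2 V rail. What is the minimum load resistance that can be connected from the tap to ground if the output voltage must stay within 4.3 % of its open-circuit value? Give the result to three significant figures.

Output resistance R_th = R_s‖R_g = (470000 × 270)/470300 = 269.8 Ω.
The fractional drop is R_th/(R_th + R_L); requiring this ≤ 0.0430 gives R_L ≥ R_th(1/0.0430 − 1) = 269.8 × 22.26 = 6.01 kΩ.

R_L(min) ≈ 6.01 kΩ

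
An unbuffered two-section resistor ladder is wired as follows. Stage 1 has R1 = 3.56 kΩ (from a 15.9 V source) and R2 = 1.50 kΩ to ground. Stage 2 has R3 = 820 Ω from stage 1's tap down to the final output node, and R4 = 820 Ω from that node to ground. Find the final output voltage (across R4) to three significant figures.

V_out ≈ 1.43 V

Stage 2 presents R3+R4 = 1640 Ω as a load on stage 1's tap.
Stage 1's lower leg becomes R2‖(R3+R4) = 783.4 Ω, so V_mid = 15.9 × 783.4/4343 = 2.868 V.
Stage 2 is itself unloaded: V_out = V_mid × R4/(R3+R4) = 2.868 × 820/1640 = 1.43 V.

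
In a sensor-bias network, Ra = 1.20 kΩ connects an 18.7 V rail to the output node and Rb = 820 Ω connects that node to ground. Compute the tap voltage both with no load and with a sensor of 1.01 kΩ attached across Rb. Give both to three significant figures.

Open-circuit: V = 18.7 × 820/(1200 + 820) = 7.59 V.
With the load, Rb becomes Rb‖R_L = 452.6 Ω, so V = 18.7 × 452.6/1653 = 5.12 V.

Unloaded: 7.59 V; loaded: 5.12 V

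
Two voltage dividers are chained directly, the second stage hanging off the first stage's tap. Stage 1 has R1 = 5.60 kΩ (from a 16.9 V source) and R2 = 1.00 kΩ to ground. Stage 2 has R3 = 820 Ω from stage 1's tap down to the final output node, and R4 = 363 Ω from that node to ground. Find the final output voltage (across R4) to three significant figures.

Stage 2 presents R3+R4 = 1183 Ω as a load on stage 1's tap.
Stage 1's lower leg becomes R2‖(R3+R4) = 541.9 Ω, so V_mid = 16.9 × 541.9/6142 = 1.491 V.
Stage 2 is itself unloaded: V_out = V_mid × R4/(R3+R4) = 1.491 × 363/1183 = 0.458 V.

V_out ≈ 0.458 V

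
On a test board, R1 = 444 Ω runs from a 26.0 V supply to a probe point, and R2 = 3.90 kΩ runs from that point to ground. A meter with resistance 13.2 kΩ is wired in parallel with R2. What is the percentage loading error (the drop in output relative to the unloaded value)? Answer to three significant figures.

The divider's output (Thévenin) resistance is R1‖R2 = 398.6 Ω.
Fractional drop under load = R_th/(R_th + R_L) = 398.6 / (398.6 + 13200) = 0.02931.
So the output falls by 2.93 %.

2.93 %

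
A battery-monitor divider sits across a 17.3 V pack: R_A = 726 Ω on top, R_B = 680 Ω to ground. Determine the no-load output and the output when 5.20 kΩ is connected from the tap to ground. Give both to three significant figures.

Unloaded: 8.37 V; loaded: 7.84 V

Open-circuit: V = 17.3 × 680/(726 + 680) = 8.37 V.
With the load, R_B becomes R_B‖R_L = 601.4 Ω, so V = 17.3 × 601.4/1327 = 7.84 V.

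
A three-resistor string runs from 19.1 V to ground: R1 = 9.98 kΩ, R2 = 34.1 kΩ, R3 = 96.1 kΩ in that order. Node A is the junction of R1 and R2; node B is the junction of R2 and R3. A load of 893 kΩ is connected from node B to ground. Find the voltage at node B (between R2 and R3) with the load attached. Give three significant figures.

At node B, R3 is in parallel with the load: R3‖R_L = 86.76 kΩ.
Below node A the resistance is R2 + (R3‖R_L) = 120.9 kΩ, so V_A = 19.1 × 120.9/130.8 = 17.64 V.
Then V_B = V_A × (R3‖R_L)/(R2 + R3‖R_L) = 17.64 × 86.76/120.9 = 12.7 V.

V ≈ 12.7 V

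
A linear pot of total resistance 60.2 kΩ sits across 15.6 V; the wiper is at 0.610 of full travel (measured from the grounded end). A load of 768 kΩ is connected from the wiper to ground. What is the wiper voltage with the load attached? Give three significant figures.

V ≈ 9.34 V

The wiper splits the pot into (1−α)R = 23.48 kΩ above and αR = 36.72 kΩ below.
Lower section ‖ load = 35.05 kΩ.
V_wiper = 15.6 × 35.05/(23.48 + 35.05) = 9.34 V.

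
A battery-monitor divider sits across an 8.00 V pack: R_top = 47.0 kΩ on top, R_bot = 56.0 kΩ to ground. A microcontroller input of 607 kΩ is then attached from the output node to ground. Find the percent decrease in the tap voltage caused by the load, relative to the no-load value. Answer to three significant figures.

The divider's output (Thévenin) resistance is R_top‖R_bot = 25.55 kΩ.
Fractional drop under load = R_th/(R_th + R_L) = 25.55 / (25.55 + 607) = 0.04040.
So the output falls by 4.04 %.

4.04 %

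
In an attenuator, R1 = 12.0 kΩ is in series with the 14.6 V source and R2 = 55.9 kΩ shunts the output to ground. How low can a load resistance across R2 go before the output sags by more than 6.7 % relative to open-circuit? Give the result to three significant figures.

Output resistance R_th = R1‖R2 = (12.0 × 55.9)/67.90 = 9.879 kΩ.
The fractional drop is R_th/(R_th + R_L); requiring this ≤ 0.0670 gives R_L ≥ R_th(1/0.0670 − 1) = 9.879 × 13.93 = 138 kΩ.

R_L(min) ≈ 138 kΩ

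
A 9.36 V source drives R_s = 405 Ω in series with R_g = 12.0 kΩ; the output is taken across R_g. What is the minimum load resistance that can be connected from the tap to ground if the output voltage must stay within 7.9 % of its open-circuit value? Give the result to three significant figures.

R_L(min) ≈ 4.57 kΩ

Output resistance R_th = R_s‖R_g = (405 × 12000)/12400 = 391.8 Ω.
The fractional drop is R_th/(R_th + R_L); requiring this ≤ 0.0790 gives R_L ≥ R_th(1/0.0790 − 1) = 391.8 × 11.66 = 4.57 kΩ.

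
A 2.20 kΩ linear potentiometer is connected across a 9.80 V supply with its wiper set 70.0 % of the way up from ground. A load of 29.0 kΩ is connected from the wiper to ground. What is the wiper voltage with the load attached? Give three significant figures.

The wiper splits the pot into (1−α)R = 660.0 Ω above and αR = 1540 Ω below.
Lower section ‖ load = 1462 Ω.
V_wiper = 9.80 × 1462/(660.0 + 1462) = 6.75 V.

V ≈ 6.75 V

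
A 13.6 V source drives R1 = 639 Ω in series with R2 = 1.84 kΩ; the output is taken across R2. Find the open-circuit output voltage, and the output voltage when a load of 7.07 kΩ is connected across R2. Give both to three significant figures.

Open-circuit: V = 13.6 × 1840/(639 + 1840) = 10.1 V.
With the load, R2 becomes R2‖R_L = 1460 Ω, so V = 13.6 × 1460/2099 = 9.46 V.

Unloaded: 10.1 V; loaded: 9.46 V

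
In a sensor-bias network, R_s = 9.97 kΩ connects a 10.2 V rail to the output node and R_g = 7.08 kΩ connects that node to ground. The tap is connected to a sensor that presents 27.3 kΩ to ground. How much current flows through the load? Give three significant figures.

R_g‖R_L = 5.622 kΩ; V_out = 10.2 × 5.622/15.59 = 3.678 V.
I_L = V_out / R_L = 3.678 / 27.3 kΩ = 0.135 mA.

I_L ≈ 0.135 mA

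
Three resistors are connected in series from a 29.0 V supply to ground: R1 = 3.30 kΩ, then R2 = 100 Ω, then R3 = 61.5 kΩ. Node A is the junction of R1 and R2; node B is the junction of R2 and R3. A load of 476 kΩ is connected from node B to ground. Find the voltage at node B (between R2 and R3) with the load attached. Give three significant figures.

V ≈ 27.3 V

At node B, R3 is in parallel with the load: R3‖R_L = 54460 Ω.
Below node A the resistance is R2 + (R3‖R_L) = 54560 Ω, so V_A = 29.0 × 54560/57860 = 27.35 V.
Then V_B = V_A × (R3‖R_L)/(R2 + R3‖R_L) = 27.35 × 54460/54560 = 27.3 V.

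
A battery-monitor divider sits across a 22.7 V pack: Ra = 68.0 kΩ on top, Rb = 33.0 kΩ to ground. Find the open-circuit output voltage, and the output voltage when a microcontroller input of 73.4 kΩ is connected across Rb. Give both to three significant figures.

Unloaded: 7.42 V; loaded: 5.69 V

Open-circuit: V = 22.7 × 33.0/(68.0 + 33.0) = 7.42 V.
With the load, Rb becomes Rb‖R_L = 22.77 kΩ, so V = 22.7 × 22.77/90.77 = 5.69 V.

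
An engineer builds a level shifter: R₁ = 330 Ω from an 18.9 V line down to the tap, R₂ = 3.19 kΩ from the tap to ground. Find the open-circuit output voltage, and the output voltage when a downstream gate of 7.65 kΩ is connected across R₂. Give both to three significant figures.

Open-circuit: V = 18.9 × 3190/(330 + 3190) = 17.1 V.
With the load, R₂ becomes R₂‖R_L = 2251 Ω, so V = 18.9 × 2251/2581 = 16.5 V.

Unloaded: 17.1 V; loaded: 16.5 V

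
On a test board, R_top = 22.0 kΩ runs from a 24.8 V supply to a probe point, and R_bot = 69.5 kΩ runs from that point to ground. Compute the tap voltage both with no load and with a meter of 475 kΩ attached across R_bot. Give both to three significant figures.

Unloaded: 18.8 V; loaded: 18.2 V

Open-circuit: V = 24.8 × 69.5/(22.0 + 69.5) = 18.8 V.
With the load, R_bot becomes R_bot‖R_L = 60.63 kΩ, so V = 24.8 × 60.63/82.63 = 18.2 V.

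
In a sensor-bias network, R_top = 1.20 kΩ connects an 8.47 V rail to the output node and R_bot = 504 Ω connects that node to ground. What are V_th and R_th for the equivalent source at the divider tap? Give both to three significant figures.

V_th = 2.51 V, R_th = 355 Ω

V_th is the open-circuit tap voltage: 8.47 × 504/(1200 + 504) = 2.51 V.
With the supply zeroed, R_top and R_bot appear in parallel from the tap: R_th = R_top‖R_bot = (1200 × 504)/1704 = 355 Ω.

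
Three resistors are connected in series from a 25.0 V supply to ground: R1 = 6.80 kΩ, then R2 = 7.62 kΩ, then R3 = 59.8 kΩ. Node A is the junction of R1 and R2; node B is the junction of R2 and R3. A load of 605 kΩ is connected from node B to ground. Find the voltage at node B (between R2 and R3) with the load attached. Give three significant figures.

At node B, R3 is in parallel with the load: R3‖R_L = 54.42 kΩ.
Below node A the resistance is R2 + (R3‖R_L) = 62.04 kΩ, so V_A = 25.0 × 62.04/68.84 = 22.53 V.
Then V_B = V_A × (R3‖R_L)/(R2 + R3‖R_L) = 22.53 × 54.42/62.04 = 19.8 V.

V ≈ 19.8 V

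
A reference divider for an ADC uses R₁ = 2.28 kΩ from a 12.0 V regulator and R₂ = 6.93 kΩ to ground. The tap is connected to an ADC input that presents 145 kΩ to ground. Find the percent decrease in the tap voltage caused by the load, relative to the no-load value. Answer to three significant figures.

1.17 %

The divider's output (Thévenin) resistance is R₁‖R₂ = 1.716 kΩ.
Fractional drop under load = R_th/(R_th + R_L) = 1.716 / (1.716 + 145) = 0.01169.
So the output falls by 1.17 %.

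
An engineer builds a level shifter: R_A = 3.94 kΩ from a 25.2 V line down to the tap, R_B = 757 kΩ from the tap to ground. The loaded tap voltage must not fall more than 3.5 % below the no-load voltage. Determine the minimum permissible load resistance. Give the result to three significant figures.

Output resistance R_th = R_A‖R_B = (3.94 × 757)/760.9 = 3.920 kΩ.
The fractional drop is R_th/(R_th + R_L); requiring this ≤ 0.0350 gives R_L ≥ R_th(1/0.0350 − 1) = 3.920 × 27.57 = 108 kΩ.

R_L(min) ≈ 108 kΩ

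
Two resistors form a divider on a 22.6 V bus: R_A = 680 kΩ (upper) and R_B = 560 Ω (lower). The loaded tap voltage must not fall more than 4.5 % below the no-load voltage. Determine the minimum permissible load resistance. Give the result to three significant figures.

Output resistance R_th = R_A‖R_B = (680000 × 560)/680600 = 559.5 Ω.
The fractional drop is R_th/(R_th + R_L); requiring this ≤ 0.0450 gives R_L ≥ R_th(1/0.0450 − 1) = 559.5 × 21.22 = 11.9 kΩ.

R_L(min) ≈ 11.9 kΩ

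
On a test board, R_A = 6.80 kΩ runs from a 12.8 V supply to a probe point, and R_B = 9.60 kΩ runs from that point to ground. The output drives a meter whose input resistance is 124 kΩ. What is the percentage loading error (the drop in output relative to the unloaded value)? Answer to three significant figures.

The divider's output (Thévenin) resistance is R_A‖R_B = 3.980 kΩ.
Fractional drop under load = R_th/(R_th + R_L) = 3.980 / (3.980 + 124) = 0.03110.
So the output falls by 3.11 %.

3.11 %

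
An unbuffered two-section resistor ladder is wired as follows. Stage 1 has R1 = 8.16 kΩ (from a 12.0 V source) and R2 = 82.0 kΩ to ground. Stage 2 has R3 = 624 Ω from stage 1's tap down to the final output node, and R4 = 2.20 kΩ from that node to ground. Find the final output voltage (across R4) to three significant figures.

V_out ≈ 2.34 V

Stage 2 presents R3+R4 = 2824 Ω as a load on stage 1's tap.
Stage 1's lower leg becomes R2‖(R3+R4) = 2730 Ω, so V_mid = 12.0 × 2730/10890 = 3.008 V.
Stage 2 is itself unloaded: V_out = V_mid × R4/(R3+R4) = 3.008 × 2200/2824 = 2.34 V.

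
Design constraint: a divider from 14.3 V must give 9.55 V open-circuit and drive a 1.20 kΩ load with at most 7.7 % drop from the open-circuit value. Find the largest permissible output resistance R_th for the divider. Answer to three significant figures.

Loading drop = R_th/(R_th + R_L) ≤ 0.0770, so R_th ≤ R_L · ε/(1−ε) = 1.20 kΩ × 0.0770/0.9230 = 100 Ω.
(Any R1, R2 with R2/(R1+R2) = 0.668 and R1‖R2 ≤ 100 Ω will meet the spec.)

R_th ≤ 100 Ω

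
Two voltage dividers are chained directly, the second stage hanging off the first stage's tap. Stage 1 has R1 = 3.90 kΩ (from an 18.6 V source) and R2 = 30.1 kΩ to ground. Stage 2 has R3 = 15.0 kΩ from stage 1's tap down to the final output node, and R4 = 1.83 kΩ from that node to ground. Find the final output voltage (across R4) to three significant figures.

Stage 2 presents R3+R4 = 16.83 kΩ as a load on stage 1's tap.
Stage 1's lower leg becomes R2‖(R3+R4) = 10.79 kΩ, so V_mid = 18.6 × 10.79/14.69 = 13.66 V.
Stage 2 is itself unloaded: V_out = V_mid × R4/(R3+R4) = 13.66 × 1.83/16.83 = 1.49 V.

V_out ≈ 1.49 V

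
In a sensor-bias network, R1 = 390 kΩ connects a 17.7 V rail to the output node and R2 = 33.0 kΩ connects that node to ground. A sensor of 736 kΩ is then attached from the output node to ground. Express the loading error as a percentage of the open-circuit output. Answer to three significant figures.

The divider's output (Thévenin) resistance is R1‖R2 = 30.43 kΩ.
Fractional drop under load = R_th/(R_th + R_L) = 30.43 / (30.43 + 736) = 0.03970.
So the output falls by 3.97 %.

3.97 %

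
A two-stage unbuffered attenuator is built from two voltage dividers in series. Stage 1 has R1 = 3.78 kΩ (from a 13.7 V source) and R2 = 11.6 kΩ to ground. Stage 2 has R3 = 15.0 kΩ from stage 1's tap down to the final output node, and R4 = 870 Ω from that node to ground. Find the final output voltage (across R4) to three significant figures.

Stage 2 presents R3+R4 = 15870 Ω as a load on stage 1's tap.
Stage 1's lower leg becomes R2‖(R3+R4) = 6702 Ω, so V_mid = 13.7 × 6702/10480 = 8.759 V.
Stage 2 is itself unloaded: V_out = V_mid × R4/(R3+R4) = 8.759 × 870/15870 = 0.480 V.

V_out ≈ 0.480 V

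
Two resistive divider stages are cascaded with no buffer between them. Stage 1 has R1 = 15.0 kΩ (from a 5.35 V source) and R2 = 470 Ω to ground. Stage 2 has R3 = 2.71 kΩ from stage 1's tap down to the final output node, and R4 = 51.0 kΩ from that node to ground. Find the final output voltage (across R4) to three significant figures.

V_out ≈ 0.153 V

Stage 2 presents R3+R4 = 53710 Ω as a load on stage 1's tap.
Stage 1's lower leg becomes R2‖(R3+R4) = 465.9 Ω, so V_mid = 5.35 × 465.9/15470 = 0.1612 V.
Stage 2 is itself unloaded: V_out = V_mid × R4/(R3+R4) = 0.1612 × 51000/53710 = 0.153 V.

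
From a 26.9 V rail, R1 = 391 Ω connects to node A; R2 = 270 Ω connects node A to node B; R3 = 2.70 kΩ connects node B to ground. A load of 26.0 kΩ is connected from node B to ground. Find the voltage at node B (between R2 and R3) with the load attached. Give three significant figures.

At node B, R3 is in parallel with the load: R3‖R_L = 2446 Ω.
Below node A the resistance is R2 + (R3‖R_L) = 2716 Ω, so V_A = 26.9 × 2716/3107 = 23.51 V.
Then V_B = V_A × (R3‖R_L)/(R2 + R3‖R_L) = 23.51 × 2446/2716 = 21.2 V.

V ≈ 21.2 V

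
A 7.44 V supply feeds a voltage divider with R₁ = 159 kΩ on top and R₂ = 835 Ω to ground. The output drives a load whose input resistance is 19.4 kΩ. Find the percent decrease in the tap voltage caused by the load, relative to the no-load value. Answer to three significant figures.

4.11 %

The divider's output (Thévenin) resistance is R₁‖R₂ = 830.6 Ω.
Fractional drop under load = R_th/(R_th + R_L) = 830.6 / (830.6 + 19400) = 0.04106.
So the output falls by 4.11 %.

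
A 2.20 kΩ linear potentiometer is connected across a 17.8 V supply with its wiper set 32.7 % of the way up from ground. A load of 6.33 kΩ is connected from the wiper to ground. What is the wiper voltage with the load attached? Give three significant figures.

V ≈ 5.41 V

The wiper splits the pot into (1−α)R = 1481 Ω above and αR = 719.4 Ω below.
Lower section ‖ load = 646.0 Ω.
V_wiper = 17.8 × 646.0/(1481 + 646.0) = 5.41 V.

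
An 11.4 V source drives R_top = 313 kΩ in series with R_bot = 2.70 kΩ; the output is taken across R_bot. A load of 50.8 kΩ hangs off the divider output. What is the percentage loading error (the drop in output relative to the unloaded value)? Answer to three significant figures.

5.01 %

The divider's output (Thévenin) resistance is R_top‖R_bot = 2.677 kΩ.
Fractional drop under load = R_th/(R_th + R_L) = 2.677 / (2.677 + 50.8) = 0.05006.
So the output falls by 5.01 %.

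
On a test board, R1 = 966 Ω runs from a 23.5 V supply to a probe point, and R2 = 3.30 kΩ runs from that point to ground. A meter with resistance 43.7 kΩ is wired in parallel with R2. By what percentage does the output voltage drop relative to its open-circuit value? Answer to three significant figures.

The divider's output (Thévenin) resistance is R1‖R2 = 747.3 Ω.
Fractional drop under load = R_th/(R_th + R_L) = 747.3 / (747.3 + 43700) = 0.01681.
So the output falls by 1.68 %.

1.68 %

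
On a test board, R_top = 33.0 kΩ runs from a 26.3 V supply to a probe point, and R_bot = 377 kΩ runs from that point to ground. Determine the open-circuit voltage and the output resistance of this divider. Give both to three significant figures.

V_th is the open-circuit tap voltage: 26.3 × 377/(33.0 + 377) = 24.2 V.
With the supply zeroed, R_top and R_bot appear in parallel from the tap: R_th = R_top‖R_bot = (33.0 × 377)/410.0 = 30.3 kΩ.

V_th = 24.2 V, R_th = 30.3 kΩ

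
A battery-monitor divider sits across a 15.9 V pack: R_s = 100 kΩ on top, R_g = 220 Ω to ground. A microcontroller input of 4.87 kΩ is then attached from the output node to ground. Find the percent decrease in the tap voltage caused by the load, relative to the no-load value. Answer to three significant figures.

4.31 %

The divider's output (Thévenin) resistance is R_s‖R_g = 219.5 Ω.
Fractional drop under load = R_th/(R_th + R_L) = 219.5 / (219.5 + 4870) = 0.04313.
So the output falls by 4.31 %.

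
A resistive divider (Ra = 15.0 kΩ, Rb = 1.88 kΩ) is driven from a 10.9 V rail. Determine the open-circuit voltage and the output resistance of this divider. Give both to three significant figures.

V_th = 1.21 V, R_th = 1.67 kΩ

V_th is the open-circuit tap voltage: 10.9 × 1.88/(15.0 + 1.88) = 1.21 V.
With the supply zeroed, Ra and Rb appear in parallel from the tap: R_th = Ra‖Rb = (15.0 × 1.88)/16.88 = 1.67 kΩ.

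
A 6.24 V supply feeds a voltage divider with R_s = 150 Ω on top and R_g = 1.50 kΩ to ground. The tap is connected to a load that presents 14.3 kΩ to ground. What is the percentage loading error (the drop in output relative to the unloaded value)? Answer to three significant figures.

The divider's output (Thévenin) resistance is R_s‖R_g = 136.4 Ω.
Fractional drop under load = R_th/(R_th + R_L) = 136.4 / (136.4 + 14300) = 0.009446.
So the output falls by 0.945 %.

0.945 %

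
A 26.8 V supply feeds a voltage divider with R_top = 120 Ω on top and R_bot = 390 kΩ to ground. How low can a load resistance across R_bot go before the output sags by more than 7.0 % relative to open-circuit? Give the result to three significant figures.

Output resistance R_th = R_top‖R_bot = (120 × 390000)/390100 = 120.0 Ω.
The fractional drop is R_th/(R_th + R_L); requiring this ≤ 0.0700 gives R_L ≥ R_th(1/0.0700 − 1) = 120.0 × 13.29 = 1.59 kΩ.

R_L(min) ≈ 1.59 kΩ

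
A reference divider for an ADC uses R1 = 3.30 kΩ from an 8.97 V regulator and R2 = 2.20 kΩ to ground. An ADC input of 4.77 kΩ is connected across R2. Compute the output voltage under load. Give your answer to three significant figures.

V_out ≈ 2.81 V

The load sits in parallel with R2: R2‖R_L = (2.20 × 4.77) / (2.20 + 4.77) = 1.506 kΩ.
V_out = 8.97 × 1.506 / (3.30 + 1.506) = 8.97 × 1.506/4.806 = 2.81 V.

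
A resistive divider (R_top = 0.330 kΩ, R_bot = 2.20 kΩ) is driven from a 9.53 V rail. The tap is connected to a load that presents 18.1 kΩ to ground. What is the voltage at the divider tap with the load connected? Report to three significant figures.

V_out ≈ 8.16 V

The load sits in parallel with R_bot: R_bot‖R_L = (2200 × 18100) / (2200 + 18100) = 1962 Ω.
V_out = 9.53 × 1962 / (330 + 1962) = 9.53 × 1962/2292 = 8.16 V.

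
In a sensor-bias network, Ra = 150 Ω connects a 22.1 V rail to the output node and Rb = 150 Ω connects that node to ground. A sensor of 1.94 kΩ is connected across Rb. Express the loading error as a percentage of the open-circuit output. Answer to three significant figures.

3.72 %

The divider's output (Thévenin) resistance is Ra‖Rb = 75.00 Ω.
Fractional drop under load = R_th/(R_th + R_L) = 75.00 / (75.00 + 1940) = 0.03722.
So the output falls by 3.72 %.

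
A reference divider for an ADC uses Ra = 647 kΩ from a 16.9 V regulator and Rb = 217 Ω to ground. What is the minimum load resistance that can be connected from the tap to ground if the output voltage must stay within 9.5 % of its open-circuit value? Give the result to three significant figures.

R_L(min) ≈ 2.07 kΩ

Output resistance R_th = Ra‖Rb = (647000 × 217)/647200 = 216.9 Ω.
The fractional drop is R_th/(R_th + R_L); requiring this ≤ 0.0950 gives R_L ≥ R_th(1/0.0950 − 1) = 216.9 × 9.526 = 2.07 kΩ.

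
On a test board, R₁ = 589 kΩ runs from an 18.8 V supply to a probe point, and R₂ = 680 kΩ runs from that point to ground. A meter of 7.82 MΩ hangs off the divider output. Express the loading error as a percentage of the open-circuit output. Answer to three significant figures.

3.88 %

The divider's output (Thévenin) resistance is R₁‖R₂ = 315.6 kΩ.
Fractional drop under load = R_th/(R_th + R_L) = 315.6 / (315.6 + 7820) = 0.03879.
So the output falls by 3.88 %.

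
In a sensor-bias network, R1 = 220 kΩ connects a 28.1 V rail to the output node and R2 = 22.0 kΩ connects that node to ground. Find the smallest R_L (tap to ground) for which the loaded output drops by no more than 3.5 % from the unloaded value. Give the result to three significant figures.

R_L(min) ≈ 551 kΩ

Output resistance R_th = R1‖R2 = (220 × 22.0)/242.0 = 20.00 kΩ.
The fractional drop is R_th/(R_th + R_L); requiring this ≤ 0.0350 gives R_L ≥ R_th(1/0.0350 − 1) = 20.00 × 27.57 = 551 kΩ.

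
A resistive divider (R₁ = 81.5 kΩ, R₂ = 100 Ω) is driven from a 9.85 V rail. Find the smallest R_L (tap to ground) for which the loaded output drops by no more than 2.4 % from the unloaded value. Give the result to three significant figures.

Output resistance R_th = R₁‖R₂ = (81500 × 100)/81600 = 99.88 Ω.
The fractional drop is R_th/(R_th + R_L); requiring this ≤ 0.0240 gives R_L ≥ R_th(1/0.0240 − 1) = 99.88 × 40.67 = 4.06 kΩ.

R_L(min) ≈ 4.06 kΩ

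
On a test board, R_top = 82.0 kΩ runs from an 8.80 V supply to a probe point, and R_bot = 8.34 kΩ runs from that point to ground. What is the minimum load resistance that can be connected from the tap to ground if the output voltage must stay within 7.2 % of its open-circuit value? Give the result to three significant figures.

R_L(min) ≈ 97.6 kΩ

Output resistance R_th = R_top‖R_bot = (82.0 × 8.34)/90.34 = 7.570 kΩ.
The fractional drop is R_th/(R_th + R_L); requiring this ≤ 0.0720 gives R_L ≥ R_th(1/0.0720 − 1) = 7.570 × 12.89 = 97.6 kΩ.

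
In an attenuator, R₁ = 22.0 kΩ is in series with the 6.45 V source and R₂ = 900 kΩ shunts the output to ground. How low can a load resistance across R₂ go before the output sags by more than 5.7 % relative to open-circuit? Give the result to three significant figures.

R_L(min) ≈ 355 kΩ

Output resistance R_th = R₁‖R₂ = (22.0 × 900)/922.0 = 21.48 kΩ.
The fractional drop is R_th/(R_th + R_L); requiring this ≤ 0.0570 gives R_L ≥ R_th(1/0.0570 − 1) = 21.48 × 16.54 = 355 kΩ.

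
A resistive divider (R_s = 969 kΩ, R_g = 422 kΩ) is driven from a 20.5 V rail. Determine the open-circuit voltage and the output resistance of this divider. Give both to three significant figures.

V_th = 6.22 V, R_th = 294 kΩ

V_th is the open-circuit tap voltage: 20.5 × 422/(969 + 422) = 6.22 V.
With the supply zeroed, R_s and R_g appear in parallel from the tap: R_th = R_s‖R_g = (969 × 422)/1391 = 294 kΩ.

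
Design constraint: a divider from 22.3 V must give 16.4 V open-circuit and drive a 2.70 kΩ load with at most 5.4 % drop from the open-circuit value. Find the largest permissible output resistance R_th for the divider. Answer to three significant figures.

R_th ≤ 154 Ω

Loading drop = R_th/(R_th + R_L) ≤ 0.0540, so R_th ≤ R_L · ε/(1−ε) = 2.70 kΩ × 0.0540/0.9460 = 154 Ω.
(Any R1, R2 with R2/(R1+R2) = 0.735 and R1‖R2 ≤ 154 Ω will meet the spec.)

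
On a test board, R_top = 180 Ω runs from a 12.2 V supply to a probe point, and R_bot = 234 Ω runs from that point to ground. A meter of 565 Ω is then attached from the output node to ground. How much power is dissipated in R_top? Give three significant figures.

Total resistance from the source is R_top + (R_bot‖R_L) = 345.5 Ω, so I = 12.2/345.5 Ω = 35.31 mA.
P = I²·R_top = (35.31 mA)² × 180 Ω = 224 mW.

P ≈ 224 mW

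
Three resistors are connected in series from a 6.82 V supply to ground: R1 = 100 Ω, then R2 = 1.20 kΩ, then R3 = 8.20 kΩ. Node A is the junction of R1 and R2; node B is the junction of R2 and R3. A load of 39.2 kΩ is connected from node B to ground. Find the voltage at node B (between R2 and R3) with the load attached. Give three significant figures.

At node B, R3 is in parallel with the load: R3‖R_L = 6781 Ω.
Below node A the resistance is R2 + (R3‖R_L) = 7981 Ω, so V_A = 6.82 × 7981/8081 = 6.736 V.
Then V_B = V_A × (R3‖R_L)/(R2 + R3‖R_L) = 6.736 × 6781/7981 = 5.72 V.

V ≈ 5.72 V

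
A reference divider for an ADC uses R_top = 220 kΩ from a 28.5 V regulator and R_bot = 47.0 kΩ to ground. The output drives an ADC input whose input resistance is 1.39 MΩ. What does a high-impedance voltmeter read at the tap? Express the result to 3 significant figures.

The load sits in parallel with R_bot: R_bot‖R_L = (47.0 × 1390) / (47.0 + 1390) = 45.46 kΩ.
V_out = 28.5 × 45.46 / (220 + 45.46) = 28.5 × 45.46/265.5 = 4.88 V.

V_out ≈ 4.88 V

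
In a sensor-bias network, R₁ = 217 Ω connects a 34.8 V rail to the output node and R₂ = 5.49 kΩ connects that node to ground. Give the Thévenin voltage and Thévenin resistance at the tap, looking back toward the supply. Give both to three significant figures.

V_th = 33.5 V, R_th = 209 Ω

V_th is the open-circuit tap voltage: 34.8 × 5490/(217 + 5490) = 33.5 V.
With the supply zeroed, R₁ and R₂ appear in parallel from the tap: R_th = R₁‖R₂ = (217 × 5490)/5707 = 209 Ω.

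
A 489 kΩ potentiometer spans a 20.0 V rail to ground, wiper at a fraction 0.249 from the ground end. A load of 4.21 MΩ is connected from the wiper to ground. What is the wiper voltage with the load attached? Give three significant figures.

The wiper splits the pot into (1−α)R = 367.2 kΩ above and αR = 121.8 kΩ below.
Lower section ‖ load = 118.3 kΩ.
V_wiper = 20.0 × 118.3/(367.2 + 118.3) = 4.87 V.

V ≈ 4.87 V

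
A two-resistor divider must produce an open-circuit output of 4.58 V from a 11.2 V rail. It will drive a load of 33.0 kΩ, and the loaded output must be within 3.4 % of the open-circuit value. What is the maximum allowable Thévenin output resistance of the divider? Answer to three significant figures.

Loading drop = R_th/(R_th + R_L) ≤ 0.0340, so R_th ≤ R_L · ε/(1−ε) = 33.0 kΩ × 0.0340/0.9660 = 1.16 kΩ.

R_th ≤ 1.16 kΩ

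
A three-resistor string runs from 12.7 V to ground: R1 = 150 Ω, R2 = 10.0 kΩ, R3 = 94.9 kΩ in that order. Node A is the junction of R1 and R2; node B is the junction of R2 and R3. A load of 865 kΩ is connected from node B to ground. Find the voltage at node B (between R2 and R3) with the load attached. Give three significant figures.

V ≈ 11.4 V

At node B, R3 is in parallel with the load: R3‖R_L = 85520 Ω.
Below node A the resistance is R2 + (R3‖R_L) = 95520 Ω, so V_A = 12.7 × 95520/95670 = 12.68 V.
Then V_B = V_A × (R3‖R_L)/(R2 + R3‖R_L) = 12.68 × 85520/95520 = 11.4 V.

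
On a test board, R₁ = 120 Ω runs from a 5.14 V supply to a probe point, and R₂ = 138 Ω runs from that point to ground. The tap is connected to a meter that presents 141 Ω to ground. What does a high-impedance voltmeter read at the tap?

V_out ≈ 1.89 V

The load sits in parallel with R₂: R₂‖R_L = (138 × 141) / (138 + 141) = 69.74 Ω.
V_out = 5.14 × 69.74 / (120 + 69.74) = 5.14 × 69.74/189.7 = 1.89 V.
(Unloaded it would have been 2.75 V.)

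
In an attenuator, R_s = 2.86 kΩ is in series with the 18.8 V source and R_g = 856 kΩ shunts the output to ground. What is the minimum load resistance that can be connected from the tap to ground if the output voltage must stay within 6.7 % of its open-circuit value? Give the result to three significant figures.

Output resistance R_th = R_s‖R_g = (2.86 × 856)/858.9 = 2.850 kΩ.
The fractional drop is R_th/(R_th + R_L); requiring this ≤ 0.0670 gives R_L ≥ R_th(1/0.0670 − 1) = 2.850 × 13.93 = 39.7 kΩ.

R_L(min) ≈ 39.7 kΩ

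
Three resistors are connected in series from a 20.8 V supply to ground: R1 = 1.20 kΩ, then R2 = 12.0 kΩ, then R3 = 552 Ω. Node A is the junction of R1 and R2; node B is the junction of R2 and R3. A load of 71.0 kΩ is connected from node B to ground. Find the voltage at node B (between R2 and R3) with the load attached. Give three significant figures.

V ≈ 0.829 V

At node B, R3 is in parallel with the load: R3‖R_L = 547.7 Ω.
Below node A the resistance is R2 + (R3‖R_L) = 12550 Ω, so V_A = 20.8 × 12550/13750 = 18.98 V.
Then V_B = V_A × (R3‖R_L)/(R2 + R3‖R_L) = 18.98 × 547.7/12550 = 0.829 V.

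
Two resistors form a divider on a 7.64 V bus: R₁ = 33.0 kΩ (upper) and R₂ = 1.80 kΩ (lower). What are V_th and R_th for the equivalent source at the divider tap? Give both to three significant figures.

V_th is the open-circuit tap voltage: 7.64 × 1.80/(33.0 + 1.80) = 0.395 V.
With the supply zeroed, R₁ and R₂ appear in parallel from the tap: R_th = R₁‖R₂ = (33.0 × 1.80)/34.80 = 1.71 kΩ.

V_th = 0.395 V, R_th = 1.71 kΩ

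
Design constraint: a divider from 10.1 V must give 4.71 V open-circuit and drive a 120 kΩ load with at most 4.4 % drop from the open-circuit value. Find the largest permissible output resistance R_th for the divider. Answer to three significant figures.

R_th ≤ 5.52 kΩ

Loading drop = R_th/(R_th + R_L) ≤ 0.0440, so R_th ≤ R_L · ε/(1−ε) = 120 kΩ × 0.0440/0.9560 = 5.52 kΩ.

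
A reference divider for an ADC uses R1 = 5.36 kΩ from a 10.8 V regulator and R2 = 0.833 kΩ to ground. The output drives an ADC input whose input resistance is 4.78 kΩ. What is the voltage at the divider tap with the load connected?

V_out ≈ 1.26 V

The load sits in parallel with R2: R2‖R_L = (833 × 4780) / (833 + 4780) = 709.4 Ω.
V_out = 10.8 × 709.4 / (5360 + 709.4) = 10.8 × 709.4/6069 = 1.26 V.
(Unloaded it would have been 1.45 V.)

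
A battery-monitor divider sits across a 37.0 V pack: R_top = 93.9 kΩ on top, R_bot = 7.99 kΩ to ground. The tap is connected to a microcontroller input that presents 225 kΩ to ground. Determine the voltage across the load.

V_out ≈ 2.81 V

The load sits in parallel with R_bot: R_bot‖R_L = (7.99 × 225) / (7.99 + 225) = 7.716 kΩ.
V_out = 37.0 × 7.716 / (93.9 + 7.716) = 37.0 × 7.716/101.6 = 2.81 V.
(Unloaded it would have been 2.90 V.)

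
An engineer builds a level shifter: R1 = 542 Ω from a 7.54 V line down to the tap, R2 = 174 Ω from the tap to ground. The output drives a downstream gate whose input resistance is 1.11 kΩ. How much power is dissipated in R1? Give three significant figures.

Total resistance from the source is R1 + (R2‖R_L) = 692.4 Ω, so I = 7.54/692.4 Ω = 10.89 mA.
P = I²·R1 = (10.89 mA)² × 542 Ω = 64.3 mW.

P ≈ 64.3 mW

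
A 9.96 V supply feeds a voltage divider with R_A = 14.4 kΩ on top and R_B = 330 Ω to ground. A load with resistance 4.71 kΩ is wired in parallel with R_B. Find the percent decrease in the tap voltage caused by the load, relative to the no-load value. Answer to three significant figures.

6.41 %

The divider's output (Thévenin) resistance is R_A‖R_B = 322.6 Ω.
Fractional drop under load = R_th/(R_th + R_L) = 322.6 / (322.6 + 4710) = 0.06410.
So the output falls by 6.41 %.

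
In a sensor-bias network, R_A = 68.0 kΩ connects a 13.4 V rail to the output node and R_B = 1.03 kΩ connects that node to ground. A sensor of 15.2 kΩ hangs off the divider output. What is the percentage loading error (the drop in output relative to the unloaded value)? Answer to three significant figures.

6.26 %

The divider's output (Thévenin) resistance is R_A‖R_B = 1.015 kΩ.
Fractional drop under load = R_th/(R_th + R_L) = 1.015 / (1.015 + 15.2) = 0.06258.
So the output falls by 6.26 %.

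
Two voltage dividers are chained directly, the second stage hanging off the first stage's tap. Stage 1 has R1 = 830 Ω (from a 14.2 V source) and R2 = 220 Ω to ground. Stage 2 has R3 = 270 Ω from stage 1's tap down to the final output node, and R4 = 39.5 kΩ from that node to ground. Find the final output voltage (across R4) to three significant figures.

V_out ≈ 2.94 V

Stage 2 presents R3+R4 = 39770 Ω as a load on stage 1's tap.
Stage 1's lower leg becomes R2‖(R3+R4) = 218.8 Ω, so V_mid = 14.2 × 218.8/1049 = 2.962 V.
Stage 2 is itself unloaded: V_out = V_mid × R4/(R3+R4) = 2.962 × 39500/39770 = 2.94 V.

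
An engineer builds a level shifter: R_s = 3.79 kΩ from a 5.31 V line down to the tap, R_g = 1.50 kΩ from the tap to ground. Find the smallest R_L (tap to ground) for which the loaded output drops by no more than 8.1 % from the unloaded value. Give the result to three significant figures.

Output resistance R_th = R_s‖R_g = (3.79 × 1.50)/5.290 = 1.075 kΩ.
The fractional drop is R_th/(R_th + R_L); requiring this ≤ 0.0810 gives R_L ≥ R_th(1/0.0810 − 1) = 1.075 × 11.35 = 12.2 kΩ.

R_L(min) ≈ 12.2 kΩ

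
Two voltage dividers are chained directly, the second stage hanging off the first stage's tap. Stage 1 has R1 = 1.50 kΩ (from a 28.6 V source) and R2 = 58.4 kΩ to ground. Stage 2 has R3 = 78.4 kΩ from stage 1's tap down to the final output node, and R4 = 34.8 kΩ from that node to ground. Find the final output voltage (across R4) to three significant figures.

V_out ≈ 8.46 V

Stage 2 presents R3+R4 = 113.2 kΩ as a load on stage 1's tap.
Stage 1's lower leg becomes R2‖(R3+R4) = 38.52 kΩ, so V_mid = 28.6 × 38.52/40.02 = 27.53 V.
Stage 2 is itself unloaded: V_out = V_mid × R4/(R3+R4) = 27.53 × 34.8/113.2 = 8.46 V.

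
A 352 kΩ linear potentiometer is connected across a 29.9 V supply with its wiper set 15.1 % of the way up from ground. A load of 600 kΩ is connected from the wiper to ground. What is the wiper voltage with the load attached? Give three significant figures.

V ≈ 4.20 V

The wiper splits the pot into (1−α)R = 298.8 kΩ above and αR = 53.15 kΩ below.
Lower section ‖ load = 48.83 kΩ.
V_wiper = 29.9 × 48.83/(298.8 + 48.83) = 4.20 V.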